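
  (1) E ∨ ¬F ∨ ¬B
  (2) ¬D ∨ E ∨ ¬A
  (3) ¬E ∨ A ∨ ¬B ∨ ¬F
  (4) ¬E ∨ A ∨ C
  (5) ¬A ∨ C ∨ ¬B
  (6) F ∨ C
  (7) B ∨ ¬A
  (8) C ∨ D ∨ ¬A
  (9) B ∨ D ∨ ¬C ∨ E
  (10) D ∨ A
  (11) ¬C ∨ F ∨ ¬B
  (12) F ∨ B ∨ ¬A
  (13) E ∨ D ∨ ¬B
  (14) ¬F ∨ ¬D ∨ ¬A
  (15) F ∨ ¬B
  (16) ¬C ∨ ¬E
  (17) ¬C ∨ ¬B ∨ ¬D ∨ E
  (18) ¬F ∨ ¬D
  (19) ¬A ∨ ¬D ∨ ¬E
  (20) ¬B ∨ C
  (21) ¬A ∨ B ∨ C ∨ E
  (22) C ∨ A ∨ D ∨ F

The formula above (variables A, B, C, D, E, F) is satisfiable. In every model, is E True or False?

Suppose E = True.
From the singleton clause (¬C), C = False.
From the singleton clause (A), A = True.
From the singleton clause (¬B), B = False.
But (B) is also a unit clause — contradiction.
So every satisfying assignment has E = False.

False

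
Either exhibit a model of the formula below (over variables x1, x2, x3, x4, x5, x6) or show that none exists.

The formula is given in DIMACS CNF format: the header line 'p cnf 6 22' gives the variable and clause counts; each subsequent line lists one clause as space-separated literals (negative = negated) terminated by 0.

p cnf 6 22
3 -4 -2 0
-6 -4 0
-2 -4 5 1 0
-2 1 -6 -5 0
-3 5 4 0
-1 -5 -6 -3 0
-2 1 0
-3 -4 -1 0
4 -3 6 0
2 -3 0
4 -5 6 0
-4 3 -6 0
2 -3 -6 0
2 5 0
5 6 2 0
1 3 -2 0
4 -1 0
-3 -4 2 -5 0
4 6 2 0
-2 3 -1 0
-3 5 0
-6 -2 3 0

Try x6 = True.
From the singleton clause (¬x4), x4 = False.
From the singleton clause (¬x1), x1 = False.
From the singleton clause (¬x2), x2 = False.
From the singleton clause (¬x3), x3 = False.
From the singleton clause (x5), x5 = True.
This assignment satisfies each clause.

x1=False, x2=False, x3=False, x4=False, x5=True, x6=True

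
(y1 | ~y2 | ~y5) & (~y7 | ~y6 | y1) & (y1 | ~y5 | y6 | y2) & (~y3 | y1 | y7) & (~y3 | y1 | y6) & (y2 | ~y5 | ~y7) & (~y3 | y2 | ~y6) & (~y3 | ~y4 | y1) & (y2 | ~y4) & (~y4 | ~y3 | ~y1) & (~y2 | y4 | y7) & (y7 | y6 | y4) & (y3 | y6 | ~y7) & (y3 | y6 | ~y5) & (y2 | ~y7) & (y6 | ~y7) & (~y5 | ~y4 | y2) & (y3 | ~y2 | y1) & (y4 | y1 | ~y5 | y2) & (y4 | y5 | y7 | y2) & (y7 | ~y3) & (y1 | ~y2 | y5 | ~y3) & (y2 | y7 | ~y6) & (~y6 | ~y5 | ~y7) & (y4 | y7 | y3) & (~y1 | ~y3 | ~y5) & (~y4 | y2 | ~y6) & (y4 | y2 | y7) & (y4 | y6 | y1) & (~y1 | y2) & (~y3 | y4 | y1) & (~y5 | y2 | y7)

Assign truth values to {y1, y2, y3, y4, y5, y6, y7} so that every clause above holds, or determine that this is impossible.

y1: 1,  y2: 1,  y3: 0,  y4: 1,  y5: 0,  y6: 0,  y7: 0

Suppose y2 = 1.
Suppose y1 = 1.
Suppose y4 = 1.
(~y3) alone gives y3 = 0.
Suppose y6 = 0.
(~y7) alone gives y7 = 0.
(~y5) alone gives y5 = 0.
Every clause now holds.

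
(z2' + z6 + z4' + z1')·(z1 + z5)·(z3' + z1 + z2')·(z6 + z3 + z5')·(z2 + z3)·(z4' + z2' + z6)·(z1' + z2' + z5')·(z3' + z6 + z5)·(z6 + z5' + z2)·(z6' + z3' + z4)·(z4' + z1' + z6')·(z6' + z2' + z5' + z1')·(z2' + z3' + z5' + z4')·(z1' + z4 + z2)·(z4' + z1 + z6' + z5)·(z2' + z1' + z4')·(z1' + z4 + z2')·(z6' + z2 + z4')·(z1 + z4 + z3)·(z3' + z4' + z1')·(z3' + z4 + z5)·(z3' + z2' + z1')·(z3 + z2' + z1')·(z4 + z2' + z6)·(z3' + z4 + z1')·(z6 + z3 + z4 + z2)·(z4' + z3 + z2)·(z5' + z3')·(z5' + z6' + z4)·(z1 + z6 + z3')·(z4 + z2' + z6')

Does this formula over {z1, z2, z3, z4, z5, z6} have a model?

Yes

Suppose z1 = 0.
From the singleton clause (z5), z5 = 1.
From the singleton clause (z3'), z3 = 0.
From the singleton clause (z6), z6 = 1.
From the singleton clause (z2), z2 = 1.
From the singleton clause (z4), z4 = 1.
Every clause now holds.
A satisfying assignment: z1 ↦ 0, z2 ↦ 1, z3 ↦ 0, z4 ↦ 1, z5 ↦ 1, z6 ↦ 1.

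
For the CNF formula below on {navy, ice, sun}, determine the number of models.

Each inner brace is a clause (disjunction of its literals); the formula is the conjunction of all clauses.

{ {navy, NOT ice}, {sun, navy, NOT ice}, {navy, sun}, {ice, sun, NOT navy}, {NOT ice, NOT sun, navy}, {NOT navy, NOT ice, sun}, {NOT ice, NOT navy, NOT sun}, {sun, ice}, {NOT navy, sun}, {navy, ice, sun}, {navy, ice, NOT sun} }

There are 2^3 = 8 truth assignments over (navy, ice, sun).
Split on sun. With sun = true, the clauses containing sun are satisfied and NOT sun drops from the rest; 1 of the 2^2 = 4 assignments to the other variables satisfy what remains.
With sun = false, by the same count on the reduced clause set, 0 assignments work.
(One model: navy=T, ice=F, sun=T.)
Total: 1 + 0 = 1.

1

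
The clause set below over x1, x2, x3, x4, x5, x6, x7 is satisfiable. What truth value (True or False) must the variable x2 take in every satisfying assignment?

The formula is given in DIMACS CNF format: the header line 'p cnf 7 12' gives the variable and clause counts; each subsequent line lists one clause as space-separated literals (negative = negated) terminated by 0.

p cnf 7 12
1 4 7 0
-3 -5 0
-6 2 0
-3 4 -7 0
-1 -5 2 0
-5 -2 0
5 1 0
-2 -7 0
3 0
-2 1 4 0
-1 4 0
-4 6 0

True

Suppose x2 = False.
The clause (¬x6) is unit, so x6 = False.
The clause (x3) is unit, so x3 = True.
The clause (¬x5) is unit, so x5 = False.
The clause (x1) is unit, so x1 = True.
The clause (x4) is unit, so x4 = True.
Now (¬x4) is unsatisfied and unit — conflict.
So every satisfying assignment has x2 = True.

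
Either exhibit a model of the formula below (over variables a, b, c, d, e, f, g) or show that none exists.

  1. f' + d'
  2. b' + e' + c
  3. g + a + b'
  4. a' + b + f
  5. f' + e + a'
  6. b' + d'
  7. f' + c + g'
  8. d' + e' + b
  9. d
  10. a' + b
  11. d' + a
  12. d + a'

(d) alone gives d = 1.
(f') alone gives f = 0.
(b') alone gives b = 0.
(a') alone gives a = 0.
Now (a) is unsatisfied and unit — conflict.

UNSATISFIABLE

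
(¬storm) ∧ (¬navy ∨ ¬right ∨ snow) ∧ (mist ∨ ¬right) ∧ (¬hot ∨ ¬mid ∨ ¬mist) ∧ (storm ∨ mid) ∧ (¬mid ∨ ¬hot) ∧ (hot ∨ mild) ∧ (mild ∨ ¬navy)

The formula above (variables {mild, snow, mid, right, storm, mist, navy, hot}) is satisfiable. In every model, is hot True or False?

False

Suppose hot = True.
From the singleton clause (¬storm), storm = False.
From the singleton clause (mid), mid = True.
Now (¬mid) is unsatisfied and unit — conflict.
So every satisfying assignment has hot = False.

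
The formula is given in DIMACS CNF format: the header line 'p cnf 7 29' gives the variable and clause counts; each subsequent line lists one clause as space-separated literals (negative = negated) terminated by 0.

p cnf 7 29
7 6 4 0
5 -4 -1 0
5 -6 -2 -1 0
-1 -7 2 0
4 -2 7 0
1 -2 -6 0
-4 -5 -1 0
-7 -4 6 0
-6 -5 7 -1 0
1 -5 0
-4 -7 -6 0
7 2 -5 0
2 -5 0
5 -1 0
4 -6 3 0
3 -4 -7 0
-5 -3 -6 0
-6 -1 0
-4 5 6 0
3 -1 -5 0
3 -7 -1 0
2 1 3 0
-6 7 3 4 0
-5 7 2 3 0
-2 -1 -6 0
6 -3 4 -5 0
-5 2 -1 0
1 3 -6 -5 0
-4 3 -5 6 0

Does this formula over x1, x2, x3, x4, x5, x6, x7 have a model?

Satisfiable

Suppose x1 = False.
Unit clause (¬x5) forces x5 = False.
Suppose x2 = False.
Unit clause (x3) forces x3 = True.
Suppose x4 = False.
Suppose x7 = True.
Every clause is now satisfied; x6 is unconstrained.
A satisfying assignment: x1: False; x2: False; x3: True; x4: False; x5: False; x6: False; x7: True.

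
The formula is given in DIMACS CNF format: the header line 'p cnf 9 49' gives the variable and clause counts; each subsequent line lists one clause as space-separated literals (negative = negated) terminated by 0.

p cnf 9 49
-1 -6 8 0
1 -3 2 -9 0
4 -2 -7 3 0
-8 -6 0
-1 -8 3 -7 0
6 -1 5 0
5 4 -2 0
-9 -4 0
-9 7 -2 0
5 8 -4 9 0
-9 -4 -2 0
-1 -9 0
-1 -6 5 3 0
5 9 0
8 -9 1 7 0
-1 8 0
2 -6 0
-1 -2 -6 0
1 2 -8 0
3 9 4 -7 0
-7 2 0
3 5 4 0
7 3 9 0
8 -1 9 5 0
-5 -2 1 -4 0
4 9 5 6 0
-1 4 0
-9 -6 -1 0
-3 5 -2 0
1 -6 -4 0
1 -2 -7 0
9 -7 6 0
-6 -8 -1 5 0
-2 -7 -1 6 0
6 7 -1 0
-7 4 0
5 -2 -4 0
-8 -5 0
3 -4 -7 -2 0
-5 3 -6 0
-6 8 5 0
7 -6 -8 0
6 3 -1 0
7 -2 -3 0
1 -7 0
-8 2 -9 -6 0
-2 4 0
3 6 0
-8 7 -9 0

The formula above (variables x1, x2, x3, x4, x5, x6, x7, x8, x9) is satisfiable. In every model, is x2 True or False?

False

Suppose x2 = True.
(x4) alone gives x4 = True.
(¬x9) alone gives x9 = False.
(x5) alone gives x5 = True.
(x1) alone gives x1 = True.
(x8) alone gives x8 = True.
But (¬x8) is also a unit clause — contradiction.
So every satisfying assignment has x2 = False.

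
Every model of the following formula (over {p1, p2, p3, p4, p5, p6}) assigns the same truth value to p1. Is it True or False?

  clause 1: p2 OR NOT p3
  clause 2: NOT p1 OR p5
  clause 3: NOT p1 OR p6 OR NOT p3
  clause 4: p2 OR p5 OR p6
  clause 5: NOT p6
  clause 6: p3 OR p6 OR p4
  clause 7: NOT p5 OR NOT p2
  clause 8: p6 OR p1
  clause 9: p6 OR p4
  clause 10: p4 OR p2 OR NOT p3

Suppose p1 = false.
Unit clause (NOT p6) forces p6 = false.
But (p6) is also a unit clause — contradiction.
So every satisfying assignment has p1 = True.

True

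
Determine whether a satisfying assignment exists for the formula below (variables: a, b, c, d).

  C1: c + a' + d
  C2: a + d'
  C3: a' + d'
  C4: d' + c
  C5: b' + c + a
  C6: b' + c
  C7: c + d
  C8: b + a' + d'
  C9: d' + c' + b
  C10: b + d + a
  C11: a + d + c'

Case a = 1:
Unit clause (d') forces d = 0.
Unit clause (c) forces c = 1.
All clauses hold; b can take either value.
A satisfying assignment: a: 1; b: 1; c: 1; d: 0.

Yes, satisfiable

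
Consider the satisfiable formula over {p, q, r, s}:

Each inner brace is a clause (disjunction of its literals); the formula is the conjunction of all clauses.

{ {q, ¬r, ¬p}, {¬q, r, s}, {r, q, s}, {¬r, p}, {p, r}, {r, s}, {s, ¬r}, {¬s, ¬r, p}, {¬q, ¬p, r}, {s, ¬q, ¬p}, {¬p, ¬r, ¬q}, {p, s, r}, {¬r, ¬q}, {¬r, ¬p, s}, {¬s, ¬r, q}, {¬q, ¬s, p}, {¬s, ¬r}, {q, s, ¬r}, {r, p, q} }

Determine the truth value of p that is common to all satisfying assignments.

Suppose p = False.
From the singleton clause (¬r), r = False.
That conflicts with the unit clause (r).
So every satisfying assignment has p = True.

True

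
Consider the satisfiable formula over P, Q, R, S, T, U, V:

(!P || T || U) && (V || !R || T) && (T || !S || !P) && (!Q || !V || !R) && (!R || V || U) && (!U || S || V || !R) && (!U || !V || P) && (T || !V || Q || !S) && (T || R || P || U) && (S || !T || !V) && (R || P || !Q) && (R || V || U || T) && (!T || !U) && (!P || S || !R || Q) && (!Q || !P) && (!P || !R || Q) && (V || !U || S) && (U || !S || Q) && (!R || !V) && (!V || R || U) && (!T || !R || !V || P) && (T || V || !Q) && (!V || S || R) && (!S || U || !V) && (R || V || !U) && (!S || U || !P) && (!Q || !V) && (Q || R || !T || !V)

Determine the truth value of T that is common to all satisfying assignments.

Suppose T = false.
Branch on P: set P = false.
Branch on V: set V = true.
Unit clause (!U) forces U = false.
Unit clause (R) forces R = true.
Now (!R) is unsatisfied and unit — conflict.
That branch fails; take V = false instead.
Unit clause (!R) forces R = false.
Unit clause (U) forces U = true.
Now (!U) is unsatisfied and unit — conflict.
Both values of V lead to a conflict.
That branch fails; take P = true instead.
Unit clause (U) forces U = true.
Unit clause (!S) forces S = false.
Unit clause (!Q) forces Q = false.
Unit clause (!R) forces R = false.
Unit clause (V) forces V = true.
Now (!V) is unsatisfied and unit — conflict.
Both values of P lead to a conflict.
So every satisfying assignment has T = True.

True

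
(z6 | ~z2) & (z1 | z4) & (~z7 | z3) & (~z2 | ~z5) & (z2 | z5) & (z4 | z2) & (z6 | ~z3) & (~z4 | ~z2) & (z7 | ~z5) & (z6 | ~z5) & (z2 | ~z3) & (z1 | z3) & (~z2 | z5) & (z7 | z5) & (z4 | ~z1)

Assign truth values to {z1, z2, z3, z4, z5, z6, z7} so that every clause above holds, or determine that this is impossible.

UNSATISFIABLE

Suppose z6 = 1.
Suppose z1 = 1.
The clause (z4) is unit, so z4 = 1.
The clause (~z2) is unit, so z2 = 0.
The clause (z5) is unit, so z5 = 1.
The clause (z7) is unit, so z7 = 1.
The clause (z3) is unit, so z3 = 1.
Now (~z3) is unsatisfied and unit — conflict.
Backtrack on z1: now try z1 = 0.
The clause (z4) is unit, so z4 = 1.
The clause (~z2) is unit, so z2 = 0.
The clause (z5) is unit, so z5 = 1.
The clause (z7) is unit, so z7 = 1.
The clause (z3) is unit, so z3 = 1.
Now (~z3) is unsatisfied and unit — conflict.
Either choice for z1 ends in contradiction.
Backtrack on z6: now try z6 = 0.
The clause (~z2) is unit, so z2 = 0.
The clause (z5) is unit, so z5 = 1.
Now (~z5) is unsatisfied and unit — conflict.
Either choice for z6 ends in contradiction.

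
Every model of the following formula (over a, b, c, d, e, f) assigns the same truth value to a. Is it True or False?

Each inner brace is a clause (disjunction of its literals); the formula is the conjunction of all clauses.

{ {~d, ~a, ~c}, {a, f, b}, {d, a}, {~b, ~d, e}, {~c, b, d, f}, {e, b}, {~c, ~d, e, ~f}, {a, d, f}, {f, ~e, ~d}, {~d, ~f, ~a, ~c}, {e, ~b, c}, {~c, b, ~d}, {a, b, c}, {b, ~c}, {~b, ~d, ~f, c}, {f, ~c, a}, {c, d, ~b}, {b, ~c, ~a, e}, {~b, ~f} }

Suppose a = 0.
From the singleton clause (d), d = 1.
Case f = 1:
From the singleton clause (~b), b = 0.
From the singleton clause (e), e = 1.
From the singleton clause (~c), c = 0.
That conflicts with the unit clause (c).
That branch fails; take f = 0 instead.
From the singleton clause (b), b = 1.
From the singleton clause (e), e = 1.
That conflicts with the unit clause (~e).
Either choice for f ends in contradiction.
So every satisfying assignment has a = True.

True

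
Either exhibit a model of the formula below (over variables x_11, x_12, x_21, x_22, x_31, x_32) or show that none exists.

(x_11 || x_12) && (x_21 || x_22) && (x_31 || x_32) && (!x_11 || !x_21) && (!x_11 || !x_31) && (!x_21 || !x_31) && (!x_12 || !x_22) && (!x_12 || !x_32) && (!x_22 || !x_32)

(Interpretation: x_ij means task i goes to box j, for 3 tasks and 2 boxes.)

UNSATISFIABLE

Try x_11 = true.
From the singleton clause (!x_21), x_21 = false.
From the singleton clause (x_22), x_22 = true.
From the singleton clause (!x_31), x_31 = false.
From the singleton clause (x_32), x_32 = true.
That conflicts with the unit clause (!x_32).
Undo x_11 and try x_11 = false.
From the singleton clause (x_12), x_12 = true.
From the singleton clause (!x_22), x_22 = false.
From the singleton clause (x_21), x_21 = true.
From the singleton clause (!x_31), x_31 = false.
From the singleton clause (x_32), x_32 = true.
That conflicts with the unit clause (!x_32).
Both values of x_11 lead to a conflict.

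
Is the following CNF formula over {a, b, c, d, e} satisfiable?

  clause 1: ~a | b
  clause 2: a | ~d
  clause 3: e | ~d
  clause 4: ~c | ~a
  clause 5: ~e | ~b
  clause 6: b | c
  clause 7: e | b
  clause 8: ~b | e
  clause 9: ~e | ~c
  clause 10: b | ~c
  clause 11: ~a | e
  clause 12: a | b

Branch on a: set a = 0.
The clause (~d) is unit, so d = 0.
The clause (b) is unit, so b = 1.
The clause (~e) is unit, so e = 0.
That conflicts with the unit clause (e).
Undo a and try a = 1.
The clause (b) is unit, so b = 1.
The clause (~c) is unit, so c = 0.
The clause (~e) is unit, so e = 0.
That conflicts with the unit clause (e).
Both values of a lead to a conflict.
No assignment satisfies every clause.

No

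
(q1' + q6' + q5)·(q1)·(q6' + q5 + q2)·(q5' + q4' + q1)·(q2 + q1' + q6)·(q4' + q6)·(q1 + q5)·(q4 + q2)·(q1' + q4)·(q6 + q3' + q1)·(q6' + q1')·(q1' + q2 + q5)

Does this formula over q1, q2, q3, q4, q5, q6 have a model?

The clause (q1) is unit, so q1 = 1.
The clause (q4) is unit, so q4 = 1.
The clause (q6) is unit, so q6 = 1.
But (q6') is also a unit clause — contradiction.
No assignment satisfies every clause.

No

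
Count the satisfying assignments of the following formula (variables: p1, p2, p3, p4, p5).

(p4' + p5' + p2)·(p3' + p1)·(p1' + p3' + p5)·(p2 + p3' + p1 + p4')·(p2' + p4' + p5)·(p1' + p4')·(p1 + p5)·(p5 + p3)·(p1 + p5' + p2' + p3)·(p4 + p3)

2

There are 2^5 = 32 truth assignments over (p1, p2, p3, p4, p5).
Split on p3. With p3 = 1, the clauses containing p3 are satisfied and p3' drops from the rest; 2 of the 2^4 = 16 assignments to the other variables satisfy what remains.
With p3 = 0, by the same count on the reduced clause set, 0 assignments work.
Total: 2 + 0 = 2.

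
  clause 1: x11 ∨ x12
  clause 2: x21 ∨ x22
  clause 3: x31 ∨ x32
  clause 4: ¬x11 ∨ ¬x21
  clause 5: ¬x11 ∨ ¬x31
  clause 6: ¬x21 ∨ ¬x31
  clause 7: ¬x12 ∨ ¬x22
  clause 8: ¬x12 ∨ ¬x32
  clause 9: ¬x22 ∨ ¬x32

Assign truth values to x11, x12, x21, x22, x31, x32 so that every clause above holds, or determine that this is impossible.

UNSATISFIABLE

Try x11 = True.
The clause (¬x21) is unit, so x21 = False.
The clause (x22) is unit, so x22 = True.
The clause (¬x31) is unit, so x31 = False.
The clause (x32) is unit, so x32 = True.
Now (¬x32) is unsatisfied and unit — conflict.
Backtrack on x11: now try x11 = False.
The clause (x12) is unit, so x12 = True.
The clause (¬x22) is unit, so x22 = False.
The clause (x21) is unit, so x21 = True.
The clause (¬x31) is unit, so x31 = False.
The clause (x32) is unit, so x32 = True.
Now (¬x32) is unsatisfied and unit — conflict.
Either choice for x11 ends in contradiction.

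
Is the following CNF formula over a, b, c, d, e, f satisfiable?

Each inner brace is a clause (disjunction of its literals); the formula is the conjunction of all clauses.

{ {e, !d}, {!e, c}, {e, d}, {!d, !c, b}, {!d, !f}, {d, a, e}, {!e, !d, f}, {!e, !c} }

Unsatisfiable

Case e = true:
The clause (c) is unit, so c = true.
That conflicts with the unit clause (!c).
That branch fails; take e = false instead.
The clause (!d) is unit, so d = false.
That conflicts with the unit clause (d).
Neither e = true nor e = false works.
No assignment satisfies every clause.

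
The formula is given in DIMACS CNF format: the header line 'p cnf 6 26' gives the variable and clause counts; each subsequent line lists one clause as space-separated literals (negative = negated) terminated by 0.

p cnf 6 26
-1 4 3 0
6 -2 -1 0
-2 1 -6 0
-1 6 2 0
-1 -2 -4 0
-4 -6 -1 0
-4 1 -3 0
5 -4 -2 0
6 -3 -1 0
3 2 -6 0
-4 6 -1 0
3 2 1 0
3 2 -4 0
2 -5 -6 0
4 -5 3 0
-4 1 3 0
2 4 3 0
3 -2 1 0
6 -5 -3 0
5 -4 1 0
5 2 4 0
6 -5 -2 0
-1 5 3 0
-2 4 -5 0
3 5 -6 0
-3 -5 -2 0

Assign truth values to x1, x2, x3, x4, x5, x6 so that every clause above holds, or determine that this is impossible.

x1=False,  x2=True,  x3=True,  x4=False,  x5=False,  x6=False

Try x1 = False.
Try x2 = True.
(¬x6) alone gives x6 = False.
(x3) alone gives x3 = True.
(¬x4) alone gives x4 = False.
(¬x5) alone gives x5 = False.
Every clause now holds.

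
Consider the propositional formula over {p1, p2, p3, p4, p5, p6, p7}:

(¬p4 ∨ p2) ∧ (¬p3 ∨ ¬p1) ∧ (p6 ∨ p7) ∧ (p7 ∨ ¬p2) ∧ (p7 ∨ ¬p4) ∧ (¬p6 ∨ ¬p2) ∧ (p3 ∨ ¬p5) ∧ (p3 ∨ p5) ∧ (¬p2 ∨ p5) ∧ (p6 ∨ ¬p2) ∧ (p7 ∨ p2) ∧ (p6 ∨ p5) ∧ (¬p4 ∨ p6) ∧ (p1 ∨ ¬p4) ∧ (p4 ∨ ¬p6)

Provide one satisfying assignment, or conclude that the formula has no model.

p1 ↦ False,  p2 ↦ False,  p3 ↦ True,  p4 ↦ False,  p5 ↦ True,  p6 ↦ False,  p7 ↦ True

Suppose p4 = False.
(¬p6) alone gives p6 = False.
(p7) alone gives p7 = True.
(¬p2) alone gives p2 = False.
(p5) alone gives p5 = True.
(p3) alone gives p3 = True.
(¬p1) alone gives p1 = False.
This assignment satisfies each clause.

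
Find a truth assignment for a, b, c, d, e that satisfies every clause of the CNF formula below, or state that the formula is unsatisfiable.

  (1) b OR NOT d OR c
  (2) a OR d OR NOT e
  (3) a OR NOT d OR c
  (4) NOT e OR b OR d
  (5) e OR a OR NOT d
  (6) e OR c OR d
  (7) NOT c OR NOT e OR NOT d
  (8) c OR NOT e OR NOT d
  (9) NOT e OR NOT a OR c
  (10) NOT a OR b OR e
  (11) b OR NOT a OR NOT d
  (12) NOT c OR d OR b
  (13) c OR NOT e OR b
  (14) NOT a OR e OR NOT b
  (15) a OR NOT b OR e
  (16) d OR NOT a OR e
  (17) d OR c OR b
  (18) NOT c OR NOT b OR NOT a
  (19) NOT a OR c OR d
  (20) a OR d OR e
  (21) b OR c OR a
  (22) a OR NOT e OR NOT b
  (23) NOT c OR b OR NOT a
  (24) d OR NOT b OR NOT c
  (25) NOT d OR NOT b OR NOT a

Try b = true.
Try a = false.
Unit clause (e) forces e = true.
But (NOT e) is also a unit clause — contradiction.
Backtrack on a: now try a = true.
Unit clause (e) forces e = true.
Unit clause (c) forces c = true.
But (NOT c) is also a unit clause — contradiction.
Neither a = true nor a = false works.
Backtrack on b: now try b = false.
Try d = false.
Unit clause (NOT e) forces e = false.
Unit clause (c) forces c = true.
But (NOT c) is also a unit clause — contradiction.
Backtrack on d: now try d = true.
Unit clause (c) forces c = true.
Unit clause (NOT e) forces e = false.
Unit clause (a) forces a = true.
But (NOT a) is also a unit clause — contradiction.
Neither d = true nor d = false works.
Neither b = true nor b = false works.

UNSATISFIABLE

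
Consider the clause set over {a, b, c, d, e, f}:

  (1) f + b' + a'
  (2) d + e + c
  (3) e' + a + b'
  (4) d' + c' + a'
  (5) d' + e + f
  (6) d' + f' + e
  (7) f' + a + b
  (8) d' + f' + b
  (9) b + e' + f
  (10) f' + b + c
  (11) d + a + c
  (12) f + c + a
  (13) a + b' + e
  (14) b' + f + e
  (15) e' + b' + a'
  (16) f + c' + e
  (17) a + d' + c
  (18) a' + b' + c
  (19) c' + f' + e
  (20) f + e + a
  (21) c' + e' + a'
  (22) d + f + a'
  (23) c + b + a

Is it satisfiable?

Suppose f = 1.
Suppose d = 0.
Suppose e = 1.
Suppose a = 1.
Unit clause (b') forces b = 0.
Unit clause (c) forces c = 1.
But (c') is also a unit clause — contradiction.
So a must be the other value — set a = 0.
Unit clause (b') forces b = 0.
But (b) is also a unit clause — contradiction.
Both values of a lead to a conflict.
So e must be the other value — set e = 0.
Unit clause (c) forces c = 1.
But (c') is also a unit clause — contradiction.
Both values of e lead to a conflict.
So d must be the other value — set d = 1.
Unit clause (e) forces e = 1.
Unit clause (b) forces b = 1.
Unit clause (a) forces a = 1.
But (a') is also a unit clause — contradiction.
Both values of d lead to a conflict.
So f must be the other value — set f = 0.
Suppose b = 0.
Unit clause (e') forces e = 0.
Unit clause (d') forces d = 0.
Unit clause (c) forces c = 1.
But (c') is also a unit clause — contradiction.
So b must be the other value — set b = 1.
Unit clause (a') forces a = 0.
Unit clause (e') forces e = 0.
But (e) is also a unit clause — contradiction.
Both values of b lead to a conflict.
Both values of f lead to a conflict.
No assignment satisfies every clause.

No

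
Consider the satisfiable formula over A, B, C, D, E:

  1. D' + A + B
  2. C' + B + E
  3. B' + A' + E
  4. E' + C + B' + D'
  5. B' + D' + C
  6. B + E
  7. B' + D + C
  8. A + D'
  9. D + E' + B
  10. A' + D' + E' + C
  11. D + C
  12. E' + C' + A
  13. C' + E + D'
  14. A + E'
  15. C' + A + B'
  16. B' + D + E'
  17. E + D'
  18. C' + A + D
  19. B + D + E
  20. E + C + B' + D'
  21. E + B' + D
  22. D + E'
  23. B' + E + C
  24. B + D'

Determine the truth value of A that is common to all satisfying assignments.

Suppose A = 0.
The clause (D') is unit, so D = 0.
The clause (C) is unit, so C = 1.
That conflicts with the unit clause (C').
So every satisfying assignment has A = True.

True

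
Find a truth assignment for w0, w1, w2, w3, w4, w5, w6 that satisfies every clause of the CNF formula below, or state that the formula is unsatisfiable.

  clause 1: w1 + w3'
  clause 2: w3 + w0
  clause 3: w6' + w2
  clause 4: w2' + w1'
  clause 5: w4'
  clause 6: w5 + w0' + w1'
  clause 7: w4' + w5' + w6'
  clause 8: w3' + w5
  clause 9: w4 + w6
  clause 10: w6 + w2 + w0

The clause (w4') is unit, so w4 = 0.
The clause (w6) is unit, so w6 = 1.
The clause (w2) is unit, so w2 = 1.
The clause (w1') is unit, so w1 = 0.
The clause (w3') is unit, so w3 = 0.
The clause (w0) is unit, so w0 = 1.
No clause remains; w5 is free.

w0: 1,  w1: 0,  w2: 1,  w3: 0,  w4: 0,  w5: 1,  w6: 1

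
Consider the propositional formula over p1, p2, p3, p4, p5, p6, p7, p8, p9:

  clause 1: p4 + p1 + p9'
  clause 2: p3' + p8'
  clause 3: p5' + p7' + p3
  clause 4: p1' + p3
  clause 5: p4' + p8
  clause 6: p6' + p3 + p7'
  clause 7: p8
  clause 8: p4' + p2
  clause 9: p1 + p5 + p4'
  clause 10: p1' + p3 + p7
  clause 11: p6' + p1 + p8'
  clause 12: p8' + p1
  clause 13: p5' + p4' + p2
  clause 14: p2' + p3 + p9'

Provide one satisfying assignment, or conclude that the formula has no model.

Unit clause (p8) forces p8 = 1.
Unit clause (p3') forces p3 = 0.
Unit clause (p1') forces p1 = 0.
Now (p1) is unsatisfied and unit — conflict.

UNSATISFIABLE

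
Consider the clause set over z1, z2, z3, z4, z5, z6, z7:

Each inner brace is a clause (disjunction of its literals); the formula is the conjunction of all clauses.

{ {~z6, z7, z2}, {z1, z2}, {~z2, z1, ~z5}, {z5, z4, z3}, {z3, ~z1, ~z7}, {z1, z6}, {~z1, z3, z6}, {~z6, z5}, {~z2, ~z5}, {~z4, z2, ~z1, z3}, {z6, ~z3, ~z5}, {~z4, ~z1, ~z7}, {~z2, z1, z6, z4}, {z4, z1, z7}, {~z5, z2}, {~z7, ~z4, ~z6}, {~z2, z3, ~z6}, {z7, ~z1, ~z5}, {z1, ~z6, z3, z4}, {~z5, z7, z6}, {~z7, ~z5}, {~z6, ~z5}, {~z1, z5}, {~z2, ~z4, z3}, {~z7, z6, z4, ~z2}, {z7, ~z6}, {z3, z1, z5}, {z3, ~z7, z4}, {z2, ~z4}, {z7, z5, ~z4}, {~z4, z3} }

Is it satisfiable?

Unsatisfiable

Suppose z1 = 1.
From the singleton clause (z5), z5 = 1.
From the singleton clause (~z2), z2 = 0.
But (z2) is also a unit clause — contradiction.
So z1 must be the other value — set z1 = 0.
From the singleton clause (z2), z2 = 1.
From the singleton clause (~z5), z5 = 0.
From the singleton clause (z6), z6 = 1.
But (~z6) is also a unit clause — contradiction.
Neither z1 = 1 nor z1 = 0 works.
No assignment satisfies every clause.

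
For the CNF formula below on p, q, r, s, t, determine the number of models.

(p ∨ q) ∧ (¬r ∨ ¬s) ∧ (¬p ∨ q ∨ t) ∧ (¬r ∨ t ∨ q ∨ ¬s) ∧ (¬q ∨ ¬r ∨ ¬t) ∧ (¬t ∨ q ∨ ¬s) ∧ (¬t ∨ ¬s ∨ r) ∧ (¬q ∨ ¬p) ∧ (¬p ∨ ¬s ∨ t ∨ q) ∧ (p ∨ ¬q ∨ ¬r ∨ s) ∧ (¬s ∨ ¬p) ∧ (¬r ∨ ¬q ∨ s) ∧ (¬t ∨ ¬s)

There are 2^5 = 32 truth assignments over (p, q, r, s, t).
Split on q. With q = True, the clauses containing q are satisfied and ¬q drops from the rest; 3 of the 2^4 = 16 assignments to the other variables satisfy what remains.
With q = False, by the same count on the reduced clause set, 2 assignments work.
Total: 3 + 2 = 5.

5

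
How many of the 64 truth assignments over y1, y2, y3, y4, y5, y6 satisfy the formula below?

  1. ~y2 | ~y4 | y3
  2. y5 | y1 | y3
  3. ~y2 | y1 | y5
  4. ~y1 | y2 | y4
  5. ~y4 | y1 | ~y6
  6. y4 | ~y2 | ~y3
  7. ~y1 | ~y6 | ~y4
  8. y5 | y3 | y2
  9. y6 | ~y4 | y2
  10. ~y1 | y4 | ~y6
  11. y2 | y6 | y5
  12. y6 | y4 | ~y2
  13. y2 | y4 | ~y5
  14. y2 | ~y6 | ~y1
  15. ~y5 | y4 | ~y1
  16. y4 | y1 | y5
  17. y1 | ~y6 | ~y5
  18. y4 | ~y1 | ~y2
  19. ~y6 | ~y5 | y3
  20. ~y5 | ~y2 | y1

There are 2^6 = 64 truth assignments over (y1, y2, y3, y4, y5, y6).
Split on y2. With y2 = 1, the clauses containing y2 are satisfied and ~y2 drops from the rest; 2 of the 2^5 = 32 assignments to the other variables satisfy what remains.
With y2 = 0, by the same count on the reduced clause set, 0 assignments work.
(One model: y1=T, y2=T, y3=T, y4=T, y5=F, y6=F.)
Total: 2 + 0 = 2.

2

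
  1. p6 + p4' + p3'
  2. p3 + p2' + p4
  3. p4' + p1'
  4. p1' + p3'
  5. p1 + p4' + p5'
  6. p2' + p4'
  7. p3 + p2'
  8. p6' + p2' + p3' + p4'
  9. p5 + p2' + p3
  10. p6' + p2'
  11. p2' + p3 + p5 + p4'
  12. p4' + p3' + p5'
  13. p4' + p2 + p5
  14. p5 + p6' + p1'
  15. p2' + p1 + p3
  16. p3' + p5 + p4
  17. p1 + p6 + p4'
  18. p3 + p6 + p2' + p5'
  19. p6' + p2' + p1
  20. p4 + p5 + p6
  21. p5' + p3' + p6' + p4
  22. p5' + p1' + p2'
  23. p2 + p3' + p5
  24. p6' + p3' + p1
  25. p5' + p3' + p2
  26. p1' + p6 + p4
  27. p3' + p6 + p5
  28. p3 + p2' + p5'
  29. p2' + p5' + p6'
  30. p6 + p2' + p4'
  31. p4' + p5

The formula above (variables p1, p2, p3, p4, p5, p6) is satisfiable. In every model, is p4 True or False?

Suppose p4 = 1.
The clause (p1') is unit, so p1 = 0.
The clause (p5') is unit, so p5 = 0.
Now (p5) is unsatisfied and unit — conflict.
So every satisfying assignment has p4 = False.

False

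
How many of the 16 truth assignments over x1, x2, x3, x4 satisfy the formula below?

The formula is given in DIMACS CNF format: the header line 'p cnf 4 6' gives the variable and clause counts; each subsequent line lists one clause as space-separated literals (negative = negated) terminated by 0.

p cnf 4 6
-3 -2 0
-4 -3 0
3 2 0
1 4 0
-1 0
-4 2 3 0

1

There are 2^4 = 16 truth assignments over (x1, x2, x3, x4).
Check each against the 6 clauses (columns in the order x1, x2, x3, x4):
  F F F F  ✗ fails (x3 ∨ x2)
  F F F T  ✗ fails (x3 ∨ x2)
  F F T F  ✗ fails (x1 ∨ x4)
  F F T T  ✗ fails (¬x4 ∨ ¬x3)
  F T F F  ✗ fails (x1 ∨ x4)
  F T F T  ✓ satisfies all
  F T T F  ✗ fails (¬x3 ∨ ¬x2)
  F T T T  ✗ fails (¬x3 ∨ ¬x2)
  T F F F  ✗ fails (x3 ∨ x2)
  T F F T  ✗ fails (x3 ∨ x2)
  T F T F  ✗ fails (¬x1)
  T F T T  ✗ fails (¬x4 ∨ ¬x3)
  T T F F  ✗ fails (¬x1)
  T T F T  ✗ fails (¬x1)
  T T T F  ✗ fails (¬x3 ∨ ¬x2)
  T T T T  ✗ fails (¬x3 ∨ ¬x2)
1 of the 16 rows is a model.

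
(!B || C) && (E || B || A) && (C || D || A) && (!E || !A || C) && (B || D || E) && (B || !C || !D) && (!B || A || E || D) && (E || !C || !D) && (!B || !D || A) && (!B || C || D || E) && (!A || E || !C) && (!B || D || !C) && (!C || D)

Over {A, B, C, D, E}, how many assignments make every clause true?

3

There are 2^5 = 32 truth assignments over (A, B, C, D, E).
Split on B. With B = true, the clauses containing B are satisfied and !B drops from the rest; 1 of the 2^4 = 16 assignments to the other variables satisfy what remains.
With B = false, by the same count on the reduced clause set, 2 assignments work.
(One model: A=F, B=F, C=F, D=T, E=T.)
Total: 1 + 2 = 3.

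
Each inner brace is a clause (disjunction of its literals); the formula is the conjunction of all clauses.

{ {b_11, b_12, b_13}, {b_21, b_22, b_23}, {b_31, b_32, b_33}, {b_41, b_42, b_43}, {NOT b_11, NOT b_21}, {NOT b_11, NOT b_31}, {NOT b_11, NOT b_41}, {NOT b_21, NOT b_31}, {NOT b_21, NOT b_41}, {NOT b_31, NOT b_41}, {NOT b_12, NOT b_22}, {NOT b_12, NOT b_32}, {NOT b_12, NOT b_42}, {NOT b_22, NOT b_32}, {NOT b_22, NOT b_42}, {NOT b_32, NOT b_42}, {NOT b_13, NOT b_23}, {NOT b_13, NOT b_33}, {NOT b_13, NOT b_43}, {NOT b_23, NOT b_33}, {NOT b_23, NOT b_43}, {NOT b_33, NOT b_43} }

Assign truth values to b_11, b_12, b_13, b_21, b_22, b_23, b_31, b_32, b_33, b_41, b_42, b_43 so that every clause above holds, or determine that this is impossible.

Suppose b_11 = false.
Suppose b_12 = true.
The clause (NOT b_22) is unit, so b_22 = false.
The clause (NOT b_32) is unit, so b_32 = false.
The clause (NOT b_42) is unit, so b_42 = false.
Suppose b_21 = true.
The clause (NOT b_31) is unit, so b_31 = false.
The clause (b_33) is unit, so b_33 = true.
The clause (NOT b_41) is unit, so b_41 = false.
The clause (b_43) is unit, so b_43 = true.
But (NOT b_43) is also a unit clause — contradiction.
Backtrack on b_21: now try b_21 = false.
The clause (b_23) is unit, so b_23 = true.
The clause (NOT b_13) is unit, so b_13 = false.
The clause (NOT b_33) is unit, so b_33 = false.
The clause (b_31) is unit, so b_31 = true.
The clause (NOT b_41) is unit, so b_41 = false.
The clause (b_43) is unit, so b_43 = true.
But (NOT b_43) is also a unit clause — contradiction.
Neither b_21 = true nor b_21 = false works.
Backtrack on b_12: now try b_12 = false.
The clause (b_13) is unit, so b_13 = true.
The clause (NOT b_23) is unit, so b_23 = false.
The clause (NOT b_33) is unit, so b_33 = false.
The clause (NOT b_43) is unit, so b_43 = false.
Suppose b_21 = true.
The clause (NOT b_31) is unit, so b_31 = false.
The clause (b_32) is unit, so b_32 = true.
The clause (NOT b_41) is unit, so b_41 = false.
The clause (b_42) is unit, so b_42 = true.
But (NOT b_42) is also a unit clause — contradiction.
Backtrack on b_21: now try b_21 = false.
The clause (b_22) is unit, so b_22 = true.
The clause (NOT b_32) is unit, so b_32 = false.
The clause (b_31) is unit, so b_31 = true.
The clause (NOT b_41) is unit, so b_41 = false.
The clause (b_42) is unit, so b_42 = true.
But (NOT b_42) is also a unit clause — contradiction.
Neither b_21 = true nor b_21 = false works.
Neither b_12 = true nor b_12 = false works.
Backtrack on b_11: now try b_11 = true.
The clause (NOT b_21) is unit, so b_21 = false.
The clause (NOT b_31) is unit, so b_31 = false.
The clause (NOT b_41) is unit, so b_41 = false.
Suppose b_22 = true.
The clause (NOT b_12) is unit, so b_12 = false.
The clause (NOT b_32) is unit, so b_32 = false.
The clause (b_33) is unit, so b_33 = true.
The clause (NOT b_42) is unit, so b_42 = false.
The clause (b_43) is unit, so b_43 = true.
But (NOT b_43) is also a unit clause — contradiction.
Backtrack on b_22: now try b_22 = false.
The clause (b_23) is unit, so b_23 = true.
The clause (NOT b_13) is unit, so b_13 = false.
The clause (NOT b_33) is unit, so b_33 = false.
The clause (b_32) is unit, so b_32 = true.
The clause (NOT b_12) is unit, so b_12 = false.
The clause (NOT b_42) is unit, so b_42 = false.
The clause (b_43) is unit, so b_43 = true.
But (NOT b_43) is also a unit clause — contradiction.
Neither b_22 = true nor b_22 = false works.
Neither b_11 = true nor b_11 = false works.

UNSATISFIABLE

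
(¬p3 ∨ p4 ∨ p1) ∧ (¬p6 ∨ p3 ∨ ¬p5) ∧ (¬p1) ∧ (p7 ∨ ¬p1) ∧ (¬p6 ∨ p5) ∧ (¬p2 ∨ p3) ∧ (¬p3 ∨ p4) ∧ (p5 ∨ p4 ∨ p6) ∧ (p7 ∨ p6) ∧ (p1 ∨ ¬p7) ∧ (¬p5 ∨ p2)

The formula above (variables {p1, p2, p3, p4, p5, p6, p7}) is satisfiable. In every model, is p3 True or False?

True

Suppose p3 = False.
Unit clause (¬p1) forces p1 = False.
Unit clause (¬p2) forces p2 = False.
Unit clause (¬p7) forces p7 = False.
Unit clause (p6) forces p6 = True.
Unit clause (¬p5) forces p5 = False.
Now (p5) is unsatisfied and unit — conflict.
So every satisfying assignment has p3 = True.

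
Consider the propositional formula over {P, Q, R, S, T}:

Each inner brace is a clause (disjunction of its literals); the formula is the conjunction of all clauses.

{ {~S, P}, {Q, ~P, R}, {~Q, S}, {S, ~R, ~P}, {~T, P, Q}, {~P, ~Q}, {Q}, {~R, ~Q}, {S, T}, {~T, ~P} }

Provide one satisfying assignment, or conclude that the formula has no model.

Unit clause (Q) forces Q = 1.
Unit clause (S) forces S = 1.
Unit clause (P) forces P = 1.
But (~P) is also a unit clause — contradiction.

UNSATISFIABLE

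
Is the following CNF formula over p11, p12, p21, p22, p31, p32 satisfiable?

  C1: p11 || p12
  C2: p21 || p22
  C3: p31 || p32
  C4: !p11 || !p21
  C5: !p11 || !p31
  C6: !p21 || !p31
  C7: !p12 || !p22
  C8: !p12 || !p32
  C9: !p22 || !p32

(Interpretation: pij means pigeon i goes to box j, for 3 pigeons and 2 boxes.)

Branch on p11: set p11 = true.
(!p21) alone gives p21 = false.
(p22) alone gives p22 = true.
(!p31) alone gives p31 = false.
(p32) alone gives p32 = true.
That conflicts with the unit clause (!p32).
So p11 must be the other value — set p11 = false.
(p12) alone gives p12 = true.
(!p22) alone gives p22 = false.
(p21) alone gives p21 = true.
(!p31) alone gives p31 = false.
(p32) alone gives p32 = true.
That conflicts with the unit clause (!p32).
Neither p11 = true nor p11 = false works.
No assignment satisfies every clause.

No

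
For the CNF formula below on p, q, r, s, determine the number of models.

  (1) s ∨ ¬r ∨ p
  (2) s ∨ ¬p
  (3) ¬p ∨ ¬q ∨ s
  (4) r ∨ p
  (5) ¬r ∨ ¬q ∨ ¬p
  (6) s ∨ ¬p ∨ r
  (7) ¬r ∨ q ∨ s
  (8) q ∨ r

4

There are 2^4 = 16 truth assignments over (p, q, r, s).
Check each against the 8 clauses (columns in the order p, q, r, s):
  F F F F  ✗ fails (r ∨ p)
  F F F T  ✗ fails (r ∨ p)
  F F T F  ✗ fails (s ∨ ¬r ∨ p)
  F F T T  ✓ satisfies all
  F T F F  ✗ fails (r ∨ p)
  F T F T  ✗ fails (r ∨ p)
  F T T F  ✗ fails (s ∨ ¬r ∨ p)
  F T T T  ✓ satisfies all
  T F F F  ✗ fails (s ∨ ¬p)
  T F F T  ✗ fails (q ∨ r)
  T F T F  ✗ fails (s ∨ ¬p)
  T F T T  ✓ satisfies all
  T T F F  ✗ fails (s ∨ ¬p)
  T T F T  ✓ satisfies all
  T T T F  ✗ fails (s ∨ ¬p)
  T T T T  ✗ fails (¬r ∨ ¬q ∨ ¬p)
4 of the 16 rows are models.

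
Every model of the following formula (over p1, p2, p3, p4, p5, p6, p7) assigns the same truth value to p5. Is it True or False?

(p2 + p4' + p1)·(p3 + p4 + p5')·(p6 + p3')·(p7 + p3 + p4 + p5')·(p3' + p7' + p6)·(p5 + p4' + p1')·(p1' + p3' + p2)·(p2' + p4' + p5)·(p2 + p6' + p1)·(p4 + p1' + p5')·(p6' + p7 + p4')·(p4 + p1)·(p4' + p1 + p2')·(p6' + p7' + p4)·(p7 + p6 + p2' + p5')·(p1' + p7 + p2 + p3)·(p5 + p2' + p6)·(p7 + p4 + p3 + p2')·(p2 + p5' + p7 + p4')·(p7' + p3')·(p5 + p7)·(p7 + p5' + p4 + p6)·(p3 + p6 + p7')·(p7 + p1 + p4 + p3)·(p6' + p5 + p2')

Suppose p5 = 0.
(p7) alone gives p7 = 1.
(p3') alone gives p3 = 0.
(p6) alone gives p6 = 1.
(p4) alone gives p4 = 1.
(p1') alone gives p1 = 0.
(p2) alone gives p2 = 1.
But (p2') is also a unit clause — contradiction.
So every satisfying assignment has p5 = True.

True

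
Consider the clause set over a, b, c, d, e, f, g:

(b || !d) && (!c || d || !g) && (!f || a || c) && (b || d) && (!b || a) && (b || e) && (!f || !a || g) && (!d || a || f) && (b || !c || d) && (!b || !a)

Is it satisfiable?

Unsatisfiable

Case b = true:
Unit clause (a) forces a = true.
Now (!a) is unsatisfied and unit — conflict.
That branch fails; take b = false instead.
Unit clause (!d) forces d = false.
Now (d) is unsatisfied and unit — conflict.
Neither b = true nor b = false works.
No assignment satisfies every clause.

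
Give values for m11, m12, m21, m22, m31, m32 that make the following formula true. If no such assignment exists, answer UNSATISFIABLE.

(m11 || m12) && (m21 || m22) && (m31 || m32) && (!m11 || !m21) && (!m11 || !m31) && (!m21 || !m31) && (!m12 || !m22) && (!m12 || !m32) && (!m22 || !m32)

Branch on m11: set m11 = true.
The clause (!m21) is unit, so m21 = false.
The clause (m22) is unit, so m22 = true.
The clause (!m31) is unit, so m31 = false.
The clause (m32) is unit, so m32 = true.
Now (!m32) is unsatisfied and unit — conflict.
So m11 must be the other value — set m11 = false.
The clause (m12) is unit, so m12 = true.
The clause (!m22) is unit, so m22 = false.
The clause (m21) is unit, so m21 = true.
The clause (!m31) is unit, so m31 = false.
The clause (m32) is unit, so m32 = true.
Now (!m32) is unsatisfied and unit — conflict.
Either choice for m11 ends in contradiction.

UNSATISFIABLE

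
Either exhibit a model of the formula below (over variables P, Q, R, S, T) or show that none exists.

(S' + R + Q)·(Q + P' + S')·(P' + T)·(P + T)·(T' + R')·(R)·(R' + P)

UNSATISFIABLE

The clause (R) is unit, so R = 1.
The clause (T') is unit, so T = 0.
The clause (P') is unit, so P = 0.
But (P) is also a unit clause — contradiction.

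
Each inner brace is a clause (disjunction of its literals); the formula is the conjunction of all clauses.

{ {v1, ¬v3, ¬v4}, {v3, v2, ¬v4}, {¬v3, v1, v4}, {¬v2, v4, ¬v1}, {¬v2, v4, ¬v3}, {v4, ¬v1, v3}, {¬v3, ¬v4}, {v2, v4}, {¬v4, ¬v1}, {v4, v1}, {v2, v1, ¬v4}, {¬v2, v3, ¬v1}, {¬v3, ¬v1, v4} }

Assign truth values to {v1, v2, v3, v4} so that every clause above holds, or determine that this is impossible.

Branch on v3: set v3 = False.
Branch on v2: set v2 = True.
From the singleton clause (¬v1), v1 = False.
From the singleton clause (v4), v4 = True.
This assignment satisfies each clause.

v1=False; v2=True; v3=False; v4=True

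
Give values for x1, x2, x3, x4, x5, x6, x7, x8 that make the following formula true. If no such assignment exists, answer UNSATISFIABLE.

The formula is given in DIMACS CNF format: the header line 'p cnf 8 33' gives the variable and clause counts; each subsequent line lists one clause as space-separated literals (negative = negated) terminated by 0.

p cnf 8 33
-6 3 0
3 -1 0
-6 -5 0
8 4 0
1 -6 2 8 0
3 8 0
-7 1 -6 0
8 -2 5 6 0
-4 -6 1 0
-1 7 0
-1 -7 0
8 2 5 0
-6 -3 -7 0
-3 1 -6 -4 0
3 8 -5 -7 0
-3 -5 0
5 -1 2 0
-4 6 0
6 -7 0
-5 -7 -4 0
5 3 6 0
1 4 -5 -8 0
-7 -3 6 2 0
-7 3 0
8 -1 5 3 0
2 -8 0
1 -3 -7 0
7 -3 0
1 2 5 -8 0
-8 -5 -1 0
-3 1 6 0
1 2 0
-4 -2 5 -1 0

UNSATISFIABLE

Case x6 = False:
From the singleton clause (¬x4), x4 = False.
From the singleton clause (x8), x8 = True.
From the singleton clause (¬x7), x7 = False.
From the singleton clause (¬x1), x1 = False.
From the singleton clause (¬x5), x5 = False.
From the singleton clause (x3), x3 = True.
That conflicts with the unit clause (¬x3).
That branch fails; take x6 = True instead.
From the singleton clause (x3), x3 = True.
From the singleton clause (¬x5), x5 = False.
From the singleton clause (¬x7), x7 = False.
That conflicts with the unit clause (x7).
Either choice for x6 ends in contradiction.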